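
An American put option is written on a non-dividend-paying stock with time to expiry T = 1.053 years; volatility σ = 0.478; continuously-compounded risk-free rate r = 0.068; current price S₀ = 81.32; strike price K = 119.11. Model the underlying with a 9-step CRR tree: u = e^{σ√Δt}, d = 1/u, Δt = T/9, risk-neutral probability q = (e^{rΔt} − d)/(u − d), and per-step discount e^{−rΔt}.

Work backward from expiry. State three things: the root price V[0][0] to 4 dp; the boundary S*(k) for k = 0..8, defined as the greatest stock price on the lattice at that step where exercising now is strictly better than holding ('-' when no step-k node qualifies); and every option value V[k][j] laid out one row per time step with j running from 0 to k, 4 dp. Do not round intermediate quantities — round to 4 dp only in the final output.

price = 40.0366
boundary = - 69.0541 58.6384 69.0541 58.6384 69.0541 81.3200 69.0541 81.3200
tree:
40.0366
50.0559 29.9964
60.4716 39.3642 20.4860
69.3163 50.0559 28.5947 12.1635
76.8269 60.4716 38.5716 18.4107 5.6918
83.2047 69.3163 50.0559 26.9423 9.6023 1.6090
88.6204 76.8269 60.4716 37.7900 15.8008 3.1402 0.0000
93.2193 83.2047 69.3163 50.0559 25.1006 6.1288 0.0000 0.0000
97.1245 88.6204 76.8269 60.4716 37.7900 11.9616 0.0000 0.0000 0.0000
100.4407 93.2193 83.2047 69.3163 50.0559 23.3454 0.0000 0.0000 0.0000 0.0000

Δt=0.11700  u=1.17763  d=0.84917  q=0.48353  discount=0.99208
step 9 (expiry): payoffs max(K−S,0) = 100.4407 93.2193 83.2047 69.3163 50.0559 23.3454 0.0000 0.0000 0.0000 0.0000
step 8: (k=8,j=0): S=21.9855, (K−S)⁺=97.1245, hold=96.1806 ⇒ V=97.1245 exercise | (k=8,j=1): S=30.4896, (K−S)⁺=88.6204, hold=87.6765 ⇒ V=88.6204 exercise | (k=8,j=2): S=42.2831, (K−S)⁺=76.8269, hold=75.8830 ⇒ V=76.8269 exercise | (k=8,j=3): S=58.6384, (K−S)⁺=60.4716, hold=59.5277 ⇒ V=60.4716 exercise | (k=8,j=4): S=81.3200, (K−S)⁺=37.7900, hold=36.8461 ⇒ V=37.7900 exercise | (k=8,j=5): S=112.7750, (K−S)⁺=6.3350, hold=11.9616 ⇒ V=11.9616 continue | (k=8,j=6): S=156.3968, (K−S)⁺=0.0000, hold=0.0000 ⇒ V=0.0000 continue | (k=8,j=7): S=216.8919, (K−S)⁺=0.0000, hold=0.0000 ⇒ V=0.0000 continue | (k=8,j=8): S=300.7867, (K−S)⁺=0.0000, hold=0.0000 ⇒ V=0.0000 continue  boundary S*=81.3200
step 7: (k=7,j=0): S=25.8907, (K−S)⁺=93.2193, hold=92.2754 ⇒ V=93.2193 exercise | (k=7,j=1): S=35.9053, (K−S)⁺=83.2047, hold=82.2608 ⇒ V=83.2047 exercise | (k=7,j=2): S=49.7937, (K−S)⁺=69.3163, hold=68.3724 ⇒ V=69.3163 exercise | (k=7,j=3): S=69.0541, (K−S)⁺=50.0559, hold=49.1120 ⇒ V=50.0559 exercise | (k=7,j=4): S=95.7646, (K−S)⁺=23.3454, hold=25.1006 ⇒ V=25.1006 continue | (k=7,j=5): S=132.8068, (K−S)⁺=0.0000, hold=6.1288 ⇒ V=6.1288 continue | (k=7,j=6): S=184.1771, (K−S)⁺=0.0000, hold=0.0000 ⇒ V=0.0000 continue | (k=7,j=7): S=255.4177, (K−S)⁺=0.0000, hold=0.0000 ⇒ V=0.0000 continue  boundary S*=69.0541
step 6: (k=6,j=0): S=30.4896, (K−S)⁺=88.6204, hold=87.6765 ⇒ V=88.6204 exercise | (k=6,j=1): S=42.2831, (K−S)⁺=76.8269, hold=75.8830 ⇒ V=76.8269 exercise | (k=6,j=2): S=58.6384, (K−S)⁺=60.4716, hold=59.5277 ⇒ V=60.4716 exercise | (k=6,j=3): S=81.3200, (K−S)⁺=37.7900, hold=37.6881 ⇒ V=37.7900 exercise | (k=6,j=4): S=112.7750, (K−S)⁺=6.3350, hold=15.8008 ⇒ V=15.8008 continue | (k=6,j=5): S=156.3968, (K−S)⁺=0.0000, hold=3.1402 ⇒ V=3.1402 continue | (k=6,j=6): S=216.8919, (K−S)⁺=0.0000, hold=0.0000 ⇒ V=0.0000 continue  boundary S*=81.3200
step 5: (k=5,j=0): S=35.9053, (K−S)⁺=83.2047, hold=82.2608 ⇒ V=83.2047 exercise | (k=5,j=1): S=49.7937, (K−S)⁺=69.3163, hold=68.3724 ⇒ V=69.3163 exercise | (k=5,j=2): S=69.0541, (K−S)⁺=50.0559, hold=49.1120 ⇒ V=50.0559 exercise | (k=5,j=3): S=95.7646, (K−S)⁺=23.3454, hold=26.9423 ⇒ V=26.9423 continue | (k=5,j=4): S=132.8068, (K−S)⁺=0.0000, hold=9.6023 ⇒ V=9.6023 continue | (k=5,j=5): S=184.1771, (K−S)⁺=0.0000, hold=1.6090 ⇒ V=1.6090 continue  boundary S*=69.0541
step 4: (k=4,j=0): S=42.2831, (K−S)⁺=76.8269, hold=75.8830 ⇒ V=76.8269 exercise | (k=4,j=1): S=58.6384, (K−S)⁺=60.4716, hold=59.5277 ⇒ V=60.4716 exercise | (k=4,j=2): S=81.3200, (K−S)⁺=37.7900, hold=38.5716 ⇒ V=38.5716 continue | (k=4,j=3): S=112.7750, (K−S)⁺=6.3350, hold=18.4107 ⇒ V=18.4107 continue | (k=4,j=4): S=156.3968, (K−S)⁺=0.0000, hold=5.6918 ⇒ V=5.6918 continue  boundary S*=58.6384
step 3: (k=3,j=0): S=49.7937, (K−S)⁺=69.3163, hold=68.3724 ⇒ V=69.3163 exercise | (k=3,j=1): S=69.0541, (K−S)⁺=50.0559, hold=49.4869 ⇒ V=50.0559 exercise | (k=3,j=2): S=95.7646, (K−S)⁺=23.3454, hold=28.5947 ⇒ V=28.5947 continue | (k=3,j=3): S=132.8068, (K−S)⁺=0.0000, hold=12.1635 ⇒ V=12.1635 continue  boundary S*=69.0541
step 2: (k=2,j=0): S=58.6384, (K−S)⁺=60.4716, hold=59.5277 ⇒ V=60.4716 exercise | (k=2,j=1): S=81.3200, (K−S)⁺=37.7900, hold=39.3642 ⇒ V=39.3642 continue | (k=2,j=2): S=112.7750, (K−S)⁺=6.3350, hold=20.4860 ⇒ V=20.4860 continue  boundary S*=58.6384
step 1: (k=1,j=0): S=69.0541, (K−S)⁺=50.0559, hold=49.8671 ⇒ V=50.0559 exercise | (k=1,j=1): S=95.7646, (K−S)⁺=23.3454, hold=29.9964 ⇒ V=29.9964 continue  boundary S*=69.0541
step 0: (k=0,j=0): S=81.3200, (K−S)⁺=37.7900, hold=40.0366 ⇒ V=40.0366 continue  boundary S*=-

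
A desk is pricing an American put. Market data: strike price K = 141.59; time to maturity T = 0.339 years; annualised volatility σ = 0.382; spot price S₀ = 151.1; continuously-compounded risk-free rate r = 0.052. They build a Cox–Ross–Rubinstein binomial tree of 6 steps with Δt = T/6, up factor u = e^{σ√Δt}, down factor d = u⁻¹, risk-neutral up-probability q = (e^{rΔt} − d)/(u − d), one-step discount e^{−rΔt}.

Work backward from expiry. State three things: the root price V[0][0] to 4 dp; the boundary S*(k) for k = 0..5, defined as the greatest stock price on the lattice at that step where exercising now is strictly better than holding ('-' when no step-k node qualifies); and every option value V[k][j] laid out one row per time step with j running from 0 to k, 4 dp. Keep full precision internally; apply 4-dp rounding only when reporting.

Δt=0.05650  u=1.09505  d=0.91320  q=0.49350  discount=0.99707
step 6 (expiry): payoffs max(K−S,0) = 53.9586 36.5081 15.5825 0.0000 0.0000 0.0000 0.0000
step 5: (k=5,j=0): S=95.9608, (K−S)⁺=45.6292, hold=45.2138 ⇒ V=45.6292 exercise | (k=5,j=1): S=115.0700, (K−S)⁺=26.5200, hold=26.1046 ⇒ V=26.5200 exercise | (k=5,j=2): S=137.9845, (K−S)⁺=3.6055, hold=7.8695 ⇒ V=7.8695 continue | (k=5,j=3): S=165.4621, (K−S)⁺=0.0000, hold=0.0000 ⇒ V=0.0000 continue | (k=5,j=4): S=198.4115, (K−S)⁺=0.0000, hold=0.0000 ⇒ V=0.0000 continue | (k=5,j=5): S=237.9222, (K−S)⁺=0.0000, hold=0.0000 ⇒ V=0.0000 continue  boundary S*=115.0700
step 4: (k=4,j=0): S=105.0819, (K−S)⁺=36.5081, hold=36.0927 ⇒ V=36.5081 exercise | (k=4,j=1): S=126.0075, (K−S)⁺=15.5825, hold=17.2652 ⇒ V=17.2652 continue | (k=4,j=2): S=151.1000, (K−S)⁺=0.0000, hold=3.9742 ⇒ V=3.9742 continue | (k=4,j=3): S=181.1893, (K−S)⁺=0.0000, hold=0.0000 ⇒ V=0.0000 continue | (k=4,j=4): S=217.2705, (K−S)⁺=0.0000, hold=0.0000 ⇒ V=0.0000 continue  boundary S*=105.0819
step 3: (k=3,j=0): S=115.0700, (K−S)⁺=26.5200, hold=26.9326 ⇒ V=26.9326 continue | (k=3,j=1): S=137.9845, (K−S)⁺=3.6055, hold=10.6748 ⇒ V=10.6748 continue | (k=3,j=2): S=165.4621, (K−S)⁺=0.0000, hold=2.0071 ⇒ V=2.0071 continue | (k=3,j=3): S=198.4115, (K−S)⁺=0.0000, hold=0.0000 ⇒ V=0.0000 continue  boundary S*=-
step 2: (k=2,j=0): S=126.0075, (K−S)⁺=15.5825, hold=18.8540 ⇒ V=18.8540 continue | (k=2,j=1): S=151.1000, (K−S)⁺=0.0000, hold=6.3785 ⇒ V=6.3785 continue | (k=2,j=2): S=181.1893, (K−S)⁺=0.0000, hold=1.0136 ⇒ V=1.0136 continue  boundary S*=-
step 1: (k=1,j=0): S=137.9845, (K−S)⁺=3.6055, hold=12.6601 ⇒ V=12.6601 continue | (k=1,j=1): S=165.4621, (K−S)⁺=0.0000, hold=3.7200 ⇒ V=3.7200 continue  boundary S*=-
step 0: (k=0,j=0): S=151.1000, (K−S)⁺=0.0000, hold=8.2240 ⇒ V=8.2240 continue  boundary S*=-

price = 8.2240
boundary = - - - - 105.0819 115.0700
tree:
8.2240
12.6601 3.7200
18.8540 6.3785 1.0136
26.9326 10.6748 2.0071 0.0000
36.5081 17.2652 3.9742 0.0000 0.0000
45.6292 26.5200 7.8695 0.0000 0.0000 0.0000
53.9586 36.5081 15.5825 0.0000 0.0000 0.0000 0.0000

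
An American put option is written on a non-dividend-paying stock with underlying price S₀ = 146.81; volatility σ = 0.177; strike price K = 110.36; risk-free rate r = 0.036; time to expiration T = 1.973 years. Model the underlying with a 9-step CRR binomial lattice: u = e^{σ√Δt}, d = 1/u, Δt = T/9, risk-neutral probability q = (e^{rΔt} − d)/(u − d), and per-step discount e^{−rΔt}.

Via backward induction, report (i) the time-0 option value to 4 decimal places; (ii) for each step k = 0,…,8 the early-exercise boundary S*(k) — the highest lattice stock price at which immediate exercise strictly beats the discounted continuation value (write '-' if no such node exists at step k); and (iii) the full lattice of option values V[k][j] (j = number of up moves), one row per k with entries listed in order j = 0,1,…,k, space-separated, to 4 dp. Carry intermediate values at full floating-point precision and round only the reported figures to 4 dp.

price = 1.0563
boundary = - - - - - - 89.2908 97.0059 89.2908
tree:
1.0563
1.8583 0.3524
3.2063 0.6765 0.0669
5.4034 1.2829 0.1426 0.0000
8.8460 2.3954 0.3038 0.0000 0.0000
13.9671 4.3833 0.6474 0.0000 0.0000 0.0000
21.0692 7.8038 1.3797 0.0000 0.0000 0.0000 0.0000
28.1707 13.3541 2.9404 0.0000 0.0000 0.0000 0.0000 0.0000
34.7074 21.0692 6.2663 0.0000 0.0000 0.0000 0.0000 0.0000 0.0000
40.7243 28.1707 13.3541 0.0000 0.0000 0.0000 0.0000 0.0000 0.0000 0.0000

Δt=0.21922, u=1.08640, d=0.92047, q=0.52704, disc=e^(-rΔt)=0.99214
k=9 terminal: V=max(K-S,0) → 40.7243 28.1707 13.3541 0.0000 0.0000 0.0000 0.0000 0.0000 0.0000 0.0000
k=8: j=0 S=75.6526 intr=34.7074 cont=33.8399 V=34.7074[EX]; j=1 S=89.2908 intr=21.0692 cont=20.2017 V=21.0692[EX]; j=2 S=105.3876 intr=4.9724 cont=6.2663 V=6.2663[hold]; j=3 S=124.3863 intr=0.0000 cont=0.0000 V=0.0000[hold]; j=4 S=146.8100 intr=0.0000 cont=0.0000 V=0.0000[hold]; j=5 S=173.2761 intr=0.0000 cont=0.0000 V=0.0000[hold]; j=6 S=204.5133 intr=0.0000 cont=0.0000 V=0.0000[hold]; j=7 S=241.3818 intr=0.0000 cont=0.0000 V=0.0000[hold]; j=8 S=284.8968 intr=0.0000 cont=0.0000 V=0.0000[hold]  S*(8)=89.2908
k=7: j=0 S=82.1893 intr=28.1707 cont=27.3032 V=28.1707[EX]; j=1 S=97.0059 intr=13.3541 cont=13.1631 V=13.3541[EX]; j=2 S=114.4936 intr=0.0000 cont=2.9404 V=2.9404[hold]; j=3 S=135.1338 intr=0.0000 cont=0.0000 V=0.0000[hold]; j=4 S=159.4950 intr=0.0000 cont=0.0000 V=0.0000[hold]; j=5 S=188.2479 intr=0.0000 cont=0.0000 V=0.0000[hold]; j=6 S=222.1842 intr=0.0000 cont=0.0000 V=0.0000[hold]; j=7 S=262.2383 intr=0.0000 cont=0.0000 V=0.0000[hold]  S*(7)=97.0059
k=6: j=0 S=89.2908 intr=21.0692 cont=20.2017 V=21.0692[EX]; j=1 S=105.3876 intr=4.9724 cont=7.8038 V=7.8038[hold]; j=2 S=124.3863 intr=0.0000 cont=1.3797 V=1.3797[hold]; j=3 S=146.8100 intr=0.0000 cont=0.0000 V=0.0000[hold]; j=4 S=173.2761 intr=0.0000 cont=0.0000 V=0.0000[hold]; j=5 S=204.5133 intr=0.0000 cont=0.0000 V=0.0000[hold]; j=6 S=241.3818 intr=0.0000 cont=0.0000 V=0.0000[hold]  S*(6)=89.2908
k=5: j=0 S=97.0059 intr=13.3541 cont=13.9671 V=13.9671[hold]; j=1 S=114.4936 intr=0.0000 cont=4.3833 V=4.3833[hold]; j=2 S=135.1338 intr=0.0000 cont=0.6474 V=0.6474[hold]; j=3 S=159.4950 intr=0.0000 cont=0.0000 V=0.0000[hold]; j=4 S=188.2479 intr=0.0000 cont=0.0000 V=0.0000[hold]; j=5 S=222.1842 intr=0.0000 cont=0.0000 V=0.0000[hold]  S*(5)=-
k=4: j=0 S=105.3876 intr=4.9724 cont=8.8460 V=8.8460[hold]; j=1 S=124.3863 intr=0.0000 cont=2.3954 V=2.3954[hold]; j=2 S=146.8100 intr=0.0000 cont=0.3038 V=0.3038[hold]; j=3 S=173.2761 intr=0.0000 cont=0.0000 V=0.0000[hold]; j=4 S=204.5133 intr=0.0000 cont=0.0000 V=0.0000[hold]  S*(4)=-
k=3: j=0 S=114.4936 intr=0.0000 cont=5.4034 V=5.4034[hold]; j=1 S=135.1338 intr=0.0000 cont=1.2829 V=1.2829[hold]; j=2 S=159.4950 intr=0.0000 cont=0.1426 V=0.1426[hold]; j=3 S=188.2479 intr=0.0000 cont=0.0000 V=0.0000[hold]  S*(3)=-
k=2: j=0 S=124.3863 intr=0.0000 cont=3.2063 V=3.2063[hold]; j=1 S=146.8100 intr=0.0000 cont=0.6765 V=0.6765[hold]; j=2 S=173.2761 intr=0.0000 cont=0.0669 V=0.0669[hold]  S*(2)=-
k=1: j=0 S=135.1338 intr=0.0000 cont=1.8583 V=1.8583[hold]; j=1 S=159.4950 intr=0.0000 cont=0.3524 V=0.3524[hold]  S*(1)=-
k=0: j=0 S=146.8100 intr=0.0000 cont=1.0563 V=1.0563[hold]  S*(0)=-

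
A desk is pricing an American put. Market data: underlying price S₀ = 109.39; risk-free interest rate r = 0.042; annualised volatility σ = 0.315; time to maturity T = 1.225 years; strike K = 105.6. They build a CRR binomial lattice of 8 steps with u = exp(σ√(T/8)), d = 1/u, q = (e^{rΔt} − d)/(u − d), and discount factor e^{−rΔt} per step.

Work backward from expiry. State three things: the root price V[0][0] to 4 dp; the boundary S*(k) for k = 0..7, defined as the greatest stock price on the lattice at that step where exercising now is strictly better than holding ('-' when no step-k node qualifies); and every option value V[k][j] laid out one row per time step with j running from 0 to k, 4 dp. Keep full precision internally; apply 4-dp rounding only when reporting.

price = 10.8037
boundary = - - - 75.5753 66.8109 75.5753 85.4895 75.5753
tree:
10.8037
15.7102 5.9453
22.1272 9.3769 2.5265
30.0247 14.3690 4.4127 0.6375
38.7891 21.2432 7.5523 1.2714 0.0000
46.5371 30.0247 12.5728 2.5355 0.0000 0.0000
53.3866 38.7891 20.1105 5.0566 0.0000 0.0000 0.0000
59.4417 46.5371 30.0247 10.0842 0.0000 0.0000 0.0000 0.0000
64.7946 53.3866 38.7891 20.1105 0.0000 0.0000 0.0000 0.0000 0.0000

Δt=0.15313, u=1.13118, d=0.88403, q=0.49533, disc=e^(-rΔt)=0.99359
k=8 terminal: V=max(K-S,0) → 64.7946 53.3866 38.7891 20.1105 0.0000 0.0000 0.0000 0.0000 0.0000
k=7: j=0 S=46.1583 intr=59.4417 cont=58.7647 V=59.4417[EX]; j=1 S=59.0629 intr=46.5371 cont=45.8601 V=46.5371[EX]; j=2 S=75.5753 intr=30.0247 cont=29.3477 V=30.0247[EX]; j=3 S=96.7041 intr=8.8959 cont=10.0842 V=10.0842[hold]; j=4 S=123.7400 intr=0.0000 cont=0.0000 V=0.0000[hold]; j=5 S=158.3344 intr=0.0000 cont=0.0000 V=0.0000[hold]; j=6 S=202.6004 intr=0.0000 cont=0.0000 V=0.0000[hold]; j=7 S=259.2421 intr=0.0000 cont=0.0000 V=0.0000[hold]  S*(7)=75.5753
k=6: j=0 S=52.2134 intr=53.3866 cont=52.7096 V=53.3866[EX]; j=1 S=66.8109 intr=38.7891 cont=38.1121 V=38.7891[EX]; j=2 S=85.4895 intr=20.1105 cont=20.0184 V=20.1105[EX]; j=3 S=109.3900 intr=0.0000 cont=5.0566 V=5.0566[hold]; j=4 S=139.9725 intr=0.0000 cont=0.0000 V=0.0000[hold]; j=5 S=179.1050 intr=0.0000 cont=0.0000 V=0.0000[hold]; j=6 S=229.1780 intr=0.0000 cont=0.0000 V=0.0000[hold]  S*(6)=85.4895
k=5: j=0 S=59.0629 intr=46.5371 cont=45.8601 V=46.5371[EX]; j=1 S=75.5753 intr=30.0247 cont=29.3477 V=30.0247[EX]; j=2 S=96.7041 intr=8.8959 cont=12.5728 V=12.5728[hold]; j=3 S=123.7400 intr=0.0000 cont=2.5355 V=2.5355[hold]; j=4 S=158.3344 intr=0.0000 cont=0.0000 V=0.0000[hold]; j=5 S=202.6004 intr=0.0000 cont=0.0000 V=0.0000[hold]  S*(5)=75.5753
k=4: j=0 S=66.8109 intr=38.7891 cont=38.1121 V=38.7891[EX]; j=1 S=85.4895 intr=20.1105 cont=21.2432 V=21.2432[hold]; j=2 S=109.3900 intr=0.0000 cont=7.5523 V=7.5523[hold]; j=3 S=139.9725 intr=0.0000 cont=1.2714 V=1.2714[hold]; j=4 S=179.1050 intr=0.0000 cont=0.0000 V=0.0000[hold]  S*(4)=66.8109
k=3: j=0 S=75.5753 intr=30.0247 cont=29.9052 V=30.0247[EX]; j=1 S=96.7041 intr=8.8959 cont=14.3690 V=14.3690[hold]; j=2 S=123.7400 intr=0.0000 cont=4.4127 V=4.4127[hold]; j=3 S=158.3344 intr=0.0000 cont=0.6375 V=0.6375[hold]  S*(3)=75.5753
k=2: j=0 S=85.4895 intr=20.1105 cont=22.1272 V=22.1272[hold]; j=1 S=109.3900 intr=0.0000 cont=9.3769 V=9.3769[hold]; j=2 S=139.9725 intr=0.0000 cont=2.5265 V=2.5265[hold]  S*(2)=-
k=1: j=0 S=96.7041 intr=8.8959 cont=15.7102 V=15.7102[hold]; j=1 S=123.7400 intr=0.0000 cont=5.9453 V=5.9453[hold]  S*(1)=-
k=0: j=0 S=109.3900 intr=0.0000 cont=10.8037 V=10.8037[hold]  S*(0)=-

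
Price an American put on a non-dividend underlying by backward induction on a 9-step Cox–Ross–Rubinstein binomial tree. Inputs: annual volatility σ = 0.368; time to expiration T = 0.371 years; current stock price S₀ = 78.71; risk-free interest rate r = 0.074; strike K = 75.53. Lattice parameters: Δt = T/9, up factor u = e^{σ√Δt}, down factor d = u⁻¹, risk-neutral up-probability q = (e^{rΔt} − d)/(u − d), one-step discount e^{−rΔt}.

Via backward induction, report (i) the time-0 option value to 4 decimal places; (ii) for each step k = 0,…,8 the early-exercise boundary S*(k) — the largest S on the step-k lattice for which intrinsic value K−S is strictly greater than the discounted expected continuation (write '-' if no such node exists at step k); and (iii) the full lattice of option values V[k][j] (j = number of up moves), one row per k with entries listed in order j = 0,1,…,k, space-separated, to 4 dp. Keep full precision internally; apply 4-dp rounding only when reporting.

price = 4.7414
boundary = - - - - 58.3761 54.1734 58.3761 62.9048 67.7848
tree:
4.7414
6.8442 2.6822
9.6084 4.1411 1.2498
13.0683 6.2312 2.0909 0.4223
17.1539 9.0908 3.4294 0.7744 0.0752
21.3566 12.7752 5.4876 1.4066 0.1514 0.0000
25.2567 17.1539 8.5048 2.5248 0.3048 0.0000 0.0000
28.8760 21.3566 12.6252 4.4651 0.6135 0.0000 0.0000 0.0000
32.2348 25.2567 17.1539 7.7452 1.2351 0.0000 0.0000 0.0000 0.0000
35.3517 28.8760 21.3566 12.6252 2.4866 0.0000 0.0000 0.0000 0.0000 0.0000

Δt=0.04122  u=1.07758  d=0.92801  q=0.50176  discount=0.99695
step 9 (expiry): payoffs max(K−S,0) = 35.3517 28.8760 21.3566 12.6252 2.4866 0.0000 0.0000 0.0000 0.0000 0.0000
step 8: (k=8,j=0): S=43.2952, (K−S)⁺=32.2348, hold=32.0047 ⇒ V=32.2348 exercise | (k=8,j=1): S=50.2733, (K−S)⁺=25.2567, hold=25.0266 ⇒ V=25.2567 exercise | (k=8,j=2): S=58.3761, (K−S)⁺=17.1539, hold=16.9239 ⇒ V=17.1539 exercise | (k=8,j=3): S=67.7848, (K−S)⁺=7.7452, hold=7.5151 ⇒ V=7.7452 exercise | (k=8,j=4): S=78.7100, (K−S)⁺=0.0000, hold=1.2351 ⇒ V=1.2351 continue | (k=8,j=5): S=91.3960, (K−S)⁺=0.0000, hold=0.0000 ⇒ V=0.0000 continue | (k=8,j=6): S=106.1268, (K−S)⁺=0.0000, hold=0.0000 ⇒ V=0.0000 continue | (k=8,j=7): S=123.2317, (K−S)⁺=0.0000, hold=0.0000 ⇒ V=0.0000 continue | (k=8,j=8): S=143.0935, (K−S)⁺=0.0000, hold=0.0000 ⇒ V=0.0000 continue  boundary S*=67.7848
step 7: (k=7,j=0): S=46.6540, (K−S)⁺=28.8760, hold=28.6460 ⇒ V=28.8760 exercise | (k=7,j=1): S=54.1734, (K−S)⁺=21.3566, hold=21.1265 ⇒ V=21.3566 exercise | (k=7,j=2): S=62.9048, (K−S)⁺=12.6252, hold=12.3952 ⇒ V=12.6252 exercise | (k=7,j=3): S=73.0434, (K−S)⁺=2.4866, hold=4.4651 ⇒ V=4.4651 continue | (k=7,j=4): S=84.8162, (K−S)⁺=0.0000, hold=0.6135 ⇒ V=0.6135 continue | (k=7,j=5): S=98.4864, (K−S)⁺=0.0000, hold=0.0000 ⇒ V=0.0000 continue | (k=7,j=6): S=114.3599, (K−S)⁺=0.0000, hold=0.0000 ⇒ V=0.0000 continue | (k=7,j=7): S=132.7917, (K−S)⁺=0.0000, hold=0.0000 ⇒ V=0.0000 continue  boundary S*=62.9048
step 6: (k=6,j=0): S=50.2733, (K−S)⁺=25.2567, hold=25.0266 ⇒ V=25.2567 exercise | (k=6,j=1): S=58.3761, (K−S)⁺=17.1539, hold=16.9239 ⇒ V=17.1539 exercise | (k=6,j=2): S=67.7848, (K−S)⁺=7.7452, hold=8.5048 ⇒ V=8.5048 continue | (k=6,j=3): S=78.7100, (K−S)⁺=0.0000, hold=2.5248 ⇒ V=2.5248 continue | (k=6,j=4): S=91.3960, (K−S)⁺=0.0000, hold=0.3048 ⇒ V=0.3048 continue | (k=6,j=5): S=106.1268, (K−S)⁺=0.0000, hold=0.0000 ⇒ V=0.0000 continue | (k=6,j=6): S=123.2317, (K−S)⁺=0.0000, hold=0.0000 ⇒ V=0.0000 continue  boundary S*=58.3761
step 5: (k=5,j=0): S=54.1734, (K−S)⁺=21.3566, hold=21.1265 ⇒ V=21.3566 exercise | (k=5,j=1): S=62.9048, (K−S)⁺=12.6252, hold=12.7752 ⇒ V=12.7752 continue | (k=5,j=2): S=73.0434, (K−S)⁺=2.4866, hold=5.4876 ⇒ V=5.4876 continue | (k=5,j=3): S=84.8162, (K−S)⁺=0.0000, hold=1.4066 ⇒ V=1.4066 continue | (k=5,j=4): S=98.4864, (K−S)⁺=0.0000, hold=0.1514 ⇒ V=0.1514 continue | (k=5,j=5): S=114.3599, (K−S)⁺=0.0000, hold=0.0000 ⇒ V=0.0000 continue  boundary S*=54.1734
step 4: (k=4,j=0): S=58.3761, (K−S)⁺=17.1539, hold=16.9989 ⇒ V=17.1539 exercise | (k=4,j=1): S=67.7848, (K−S)⁺=7.7452, hold=9.0908 ⇒ V=9.0908 continue | (k=4,j=2): S=78.7100, (K−S)⁺=0.0000, hold=3.4294 ⇒ V=3.4294 continue | (k=4,j=3): S=91.3960, (K−S)⁺=0.0000, hold=0.7744 ⇒ V=0.7744 continue | (k=4,j=4): S=106.1268, (K−S)⁺=0.0000, hold=0.0752 ⇒ V=0.0752 continue  boundary S*=58.3761
step 3: (k=3,j=0): S=62.9048, (K−S)⁺=12.6252, hold=13.0683 ⇒ V=13.0683 continue | (k=3,j=1): S=73.0434, (K−S)⁺=2.4866, hold=6.2312 ⇒ V=6.2312 continue | (k=3,j=2): S=84.8162, (K−S)⁺=0.0000, hold=2.0909 ⇒ V=2.0909 continue | (k=3,j=3): S=98.4864, (K−S)⁺=0.0000, hold=0.4223 ⇒ V=0.4223 continue  boundary S*=-
step 2: (k=2,j=0): S=67.7848, (K−S)⁺=7.7452, hold=9.6084 ⇒ V=9.6084 continue | (k=2,j=1): S=78.7100, (K−S)⁺=0.0000, hold=4.1411 ⇒ V=4.1411 continue | (k=2,j=2): S=91.3960, (K−S)⁺=0.0000, hold=1.2498 ⇒ V=1.2498 continue  boundary S*=-
step 1: (k=1,j=0): S=73.0434, (K−S)⁺=2.4866, hold=6.8442 ⇒ V=6.8442 continue | (k=1,j=1): S=84.8162, (K−S)⁺=0.0000, hold=2.6822 ⇒ V=2.6822 continue  boundary S*=-
step 0: (k=0,j=0): S=78.7100, (K−S)⁺=0.0000, hold=4.7414 ⇒ V=4.7414 continue  boundary S*=-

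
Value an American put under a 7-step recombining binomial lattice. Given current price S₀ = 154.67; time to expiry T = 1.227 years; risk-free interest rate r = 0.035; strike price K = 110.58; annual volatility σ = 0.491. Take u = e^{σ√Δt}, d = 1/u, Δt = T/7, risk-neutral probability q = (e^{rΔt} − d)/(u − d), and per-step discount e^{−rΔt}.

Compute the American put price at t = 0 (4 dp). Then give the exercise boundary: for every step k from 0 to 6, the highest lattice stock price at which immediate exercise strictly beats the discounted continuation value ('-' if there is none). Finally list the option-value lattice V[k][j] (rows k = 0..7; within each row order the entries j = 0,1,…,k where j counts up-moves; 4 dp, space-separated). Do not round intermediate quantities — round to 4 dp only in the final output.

Δt=0.17529, u=1.22822, d=0.81419, q=0.46365, disc=e^(-rΔt)=0.99388
k=7 terminal: V=max(K-S,0) → 73.8967 55.2422 27.1014 0.0000 0.0000 0.0000 0.0000 0.0000
k=6: j=0 S=45.0552 intr=65.5248 cont=64.8485 V=65.5248[EX]; j=1 S=67.9671 intr=42.6129 cont=41.9366 V=42.6129[EX]; j=2 S=102.5303 intr=8.0497 cont=14.4469 V=14.4469[hold]; j=3 S=154.6700 intr=0.0000 cont=0.0000 V=0.0000[hold]; j=4 S=233.3242 intr=0.0000 cont=0.0000 V=0.0000[hold]; j=5 S=351.9765 intr=0.0000 cont=0.0000 V=0.0000[hold]; j=6 S=530.9669 intr=0.0000 cont=0.0000 V=0.0000[hold]  S*(6)=67.9671
k=5: j=0 S=55.3378 intr=55.2422 cont=54.5659 V=55.2422[EX]; j=1 S=83.4786 intr=27.1014 cont=29.3729 V=29.3729[hold]; j=2 S=125.9300 intr=0.0000 cont=7.7012 V=7.7012[hold]; j=3 S=189.9691 intr=0.0000 cont=0.0000 V=0.0000[hold]; j=4 S=286.5740 intr=0.0000 cont=0.0000 V=0.0000[hold]; j=5 S=432.3053 intr=0.0000 cont=0.0000 V=0.0000[hold]  S*(5)=55.3378
k=4: j=0 S=67.9671 intr=42.6129 cont=42.9834 V=42.9834[hold]; j=1 S=102.5303 intr=8.0497 cont=19.2066 V=19.2066[hold]; j=2 S=154.6700 intr=0.0000 cont=4.1052 V=4.1052[hold]; j=3 S=233.3242 intr=0.0000 cont=0.0000 V=0.0000[hold]; j=4 S=351.9765 intr=0.0000 cont=0.0000 V=0.0000[hold]  S*(4)=-
k=3: j=0 S=83.4786 intr=27.1014 cont=31.7638 V=31.7638[hold]; j=1 S=125.9300 intr=0.0000 cont=12.1302 V=12.1302[hold]; j=2 S=189.9691 intr=0.0000 cont=2.1884 V=2.1884[hold]; j=3 S=286.5740 intr=0.0000 cont=0.0000 V=0.0000[hold]  S*(3)=-
k=2: j=0 S=102.5303 intr=8.0497 cont=22.5220 V=22.5220[hold]; j=1 S=154.6700 intr=0.0000 cont=7.4747 V=7.4747[hold]; j=2 S=233.3242 intr=0.0000 cont=1.1666 V=1.1666[hold]  S*(2)=-
k=1: j=0 S=125.9300 intr=0.0000 cont=15.4502 V=15.4502[hold]; j=1 S=189.9691 intr=0.0000 cont=4.5221 V=4.5221[hold]  S*(1)=-
k=0: j=0 S=154.6700 intr=0.0000 cont=10.3199 V=10.3199[hold]  S*(0)=-

price = 10.3199
boundary = - - - - - 55.3378 67.9671
tree:
10.3199
15.4502 4.5221
22.5220 7.4747 1.1666
31.7638 12.1302 2.1884 0.0000
42.9834 19.2066 4.1052 0.0000 0.0000
55.2422 29.3729 7.7012 0.0000 0.0000 0.0000
65.5248 42.6129 14.4469 0.0000 0.0000 0.0000 0.0000
73.8967 55.2422 27.1014 0.0000 0.0000 0.0000 0.0000 0.0000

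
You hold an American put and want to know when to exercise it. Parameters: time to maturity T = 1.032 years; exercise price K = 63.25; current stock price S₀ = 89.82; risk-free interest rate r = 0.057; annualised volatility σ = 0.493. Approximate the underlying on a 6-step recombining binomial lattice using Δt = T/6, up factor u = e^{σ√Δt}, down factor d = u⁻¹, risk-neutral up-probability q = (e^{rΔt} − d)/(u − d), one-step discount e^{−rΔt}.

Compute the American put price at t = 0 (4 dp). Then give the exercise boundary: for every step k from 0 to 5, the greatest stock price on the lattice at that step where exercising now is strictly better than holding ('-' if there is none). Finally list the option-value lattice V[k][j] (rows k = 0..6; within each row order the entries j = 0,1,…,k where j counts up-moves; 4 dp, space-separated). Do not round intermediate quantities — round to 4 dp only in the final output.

price = 4.3633
boundary = - - - - 39.6449 48.6389
tree:
4.3633
6.9421 1.5808
10.7975 2.7910 0.2653
16.2997 4.8918 0.5084 0.0000
23.6051 8.4993 0.9741 0.0000 0.0000
30.9360 14.6111 1.8666 0.0000 0.0000 0.0000
36.9113 23.6051 3.5767 0.0000 0.0000 0.0000 0.0000

Δt=0.17200, u=1.22686, d=0.81509, q=0.47299, disc=e^(-rΔt)=0.99024
k=6 terminal: V=max(K-S,0) → 36.9113 23.6051 3.5767 0.0000 0.0000 0.0000 0.0000
k=5: j=0 S=32.3140 intr=30.9360 cont=30.3189 V=30.9360[EX]; j=1 S=48.6389 intr=14.6111 cont=13.9940 V=14.6111[EX]; j=2 S=73.2110 intr=0.0000 cont=1.8666 V=1.8666[hold]; j=3 S=110.1969 intr=0.0000 cont=0.0000 V=0.0000[hold]; j=4 S=165.8679 intr=0.0000 cont=0.0000 V=0.0000[hold]; j=5 S=249.6636 intr=0.0000 cont=0.0000 V=0.0000[hold]  S*(5)=48.6389
k=4: j=0 S=39.6449 intr=23.6051 cont=22.9880 V=23.6051[EX]; j=1 S=59.6733 intr=3.5767 cont=8.4993 V=8.4993[hold]; j=2 S=89.8200 intr=0.0000 cont=0.9741 V=0.9741[hold]; j=3 S=135.1966 intr=0.0000 cont=0.0000 V=0.0000[hold]; j=4 S=203.4973 intr=0.0000 cont=0.0000 V=0.0000[hold]  S*(4)=39.6449
k=3: j=0 S=48.6389 intr=14.6111 cont=16.2997 V=16.2997[hold]; j=1 S=73.2110 intr=0.0000 cont=4.8918 V=4.8918[hold]; j=2 S=110.1969 intr=0.0000 cont=0.5084 V=0.5084[hold]; j=3 S=165.8679 intr=0.0000 cont=0.0000 V=0.0000[hold]  S*(3)=-
k=2: j=0 S=59.6733 intr=3.5767 cont=10.7975 V=10.7975[hold]; j=1 S=89.8200 intr=0.0000 cont=2.7910 V=2.7910[hold]; j=2 S=135.1966 intr=0.0000 cont=0.2653 V=0.2653[hold]  S*(2)=-
k=1: j=0 S=73.2110 intr=0.0000 cont=6.9421 V=6.9421[hold]; j=1 S=110.1969 intr=0.0000 cont=1.5808 V=1.5808[hold]  S*(1)=-
k=0: j=0 S=89.8200 intr=0.0000 cont=4.3633 V=4.3633[hold]  S*(0)=-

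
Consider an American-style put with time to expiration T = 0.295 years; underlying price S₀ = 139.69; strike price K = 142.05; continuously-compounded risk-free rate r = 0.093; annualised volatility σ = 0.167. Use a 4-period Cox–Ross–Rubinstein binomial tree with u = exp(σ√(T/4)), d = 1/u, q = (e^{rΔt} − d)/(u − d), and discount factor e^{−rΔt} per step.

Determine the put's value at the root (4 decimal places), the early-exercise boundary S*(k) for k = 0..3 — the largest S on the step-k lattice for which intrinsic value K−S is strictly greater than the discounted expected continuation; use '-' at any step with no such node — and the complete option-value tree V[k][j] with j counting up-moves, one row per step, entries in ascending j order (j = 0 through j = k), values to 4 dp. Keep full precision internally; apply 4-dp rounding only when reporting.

params: Δt=0.07375 u=1.04640 d=0.95566 q=0.56451 e^(-rΔt)=0.99316
t_4 payoffs: 25.5353 14.4728 2.3600 0.0000 0.0000
t_3: node(3,0) S=121.9205 payoff=20.1295 vs cont=19.1585 → 20.1295 [stop]  node(3,1) S=133.4963 payoff=8.5537 vs cont=7.5828 → 8.5537 [stop]  node(3,2) S=146.1711 payoff=0.0000 vs cont=1.0207 → 1.0207 [wait]  node(3,3) S=160.0493 payoff=0.0000 vs cont=0.0000 → 0.0000 [wait]  ⇒ S*(3)=133.4963
t_2: node(2,0) S=127.5772 payoff=14.4728 vs cont=13.5019 → 14.4728 [stop]  node(2,1) S=139.6900 payoff=2.3600 vs cont=4.2718 → 4.2718 [wait]  node(2,2) S=152.9529 payoff=0.0000 vs cont=0.4415 → 0.4415 [wait]  ⇒ S*(2)=127.5772
t_1: node(1,0) S=133.4963 payoff=8.5537 vs cont=8.6547 → 8.6547 [wait]  node(1,1) S=146.1711 payoff=0.0000 vs cont=2.0951 → 2.0951 [wait]  ⇒ S*(1)=-
t_0: node(0,0) S=139.6900 payoff=2.3600 vs cont=4.9179 → 4.9179 [wait]  ⇒ S*(0)=-

price = 4.9179
boundary = - - 127.5772 133.4963
tree:
4.9179
8.6547 2.0951
14.4728 4.2718 0.4415
20.1295 8.5537 1.0207 0.0000
25.5353 14.4728 2.3600 0.0000 0.0000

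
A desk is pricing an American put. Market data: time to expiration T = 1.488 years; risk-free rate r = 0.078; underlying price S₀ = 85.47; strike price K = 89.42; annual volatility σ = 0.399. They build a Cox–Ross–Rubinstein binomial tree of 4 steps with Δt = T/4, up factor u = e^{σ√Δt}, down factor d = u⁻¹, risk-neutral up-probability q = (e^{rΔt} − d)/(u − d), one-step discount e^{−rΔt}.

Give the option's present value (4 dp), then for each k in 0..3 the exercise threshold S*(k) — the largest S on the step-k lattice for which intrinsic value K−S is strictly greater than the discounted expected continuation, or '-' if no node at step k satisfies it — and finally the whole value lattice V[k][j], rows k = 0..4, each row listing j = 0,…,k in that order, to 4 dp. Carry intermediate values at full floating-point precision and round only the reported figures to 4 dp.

price = 14.5262
boundary = - - 52.5335 67.0077
tree:
14.5262
23.6780 6.2071
36.8865 11.8315 0.9342
48.2342 22.4123 1.9210 0.0000
57.1307 36.8865 3.9500 0.0000 0.0000

Δt=0.37200, u=1.27552, d=0.78399, q=0.49936, disc=e^(-rΔt)=0.97140
k=4 terminal: V=max(K-S,0) → 57.1307 36.8865 3.9500 0.0000 0.0000
k=3: j=0 S=41.1858 intr=48.2342 cont=45.6769 V=48.2342[EX]; j=1 S=67.0077 intr=22.4123 cont=19.8549 V=22.4123[EX]; j=2 S=109.0191 intr=0.0000 cont=1.9210 V=1.9210[hold]; j=3 S=177.3699 intr=0.0000 cont=0.0000 V=0.0000[hold]  S*(3)=67.0077
k=2: j=0 S=52.5335 intr=36.8865 cont=34.3292 V=36.8865[EX]; j=1 S=85.4700 intr=3.9500 cont=11.8315 V=11.8315[hold]; j=2 S=139.0565 intr=0.0000 cont=0.9342 V=0.9342[hold]  S*(2)=52.5335
k=1: j=0 S=67.0077 intr=22.4123 cont=23.6780 V=23.6780[hold]; j=1 S=109.0191 intr=0.0000 cont=6.2071 V=6.2071[hold]  S*(1)=-
k=0: j=0 S=85.4700 intr=3.9500 cont=14.5262 V=14.5262[hold]  S*(0)=-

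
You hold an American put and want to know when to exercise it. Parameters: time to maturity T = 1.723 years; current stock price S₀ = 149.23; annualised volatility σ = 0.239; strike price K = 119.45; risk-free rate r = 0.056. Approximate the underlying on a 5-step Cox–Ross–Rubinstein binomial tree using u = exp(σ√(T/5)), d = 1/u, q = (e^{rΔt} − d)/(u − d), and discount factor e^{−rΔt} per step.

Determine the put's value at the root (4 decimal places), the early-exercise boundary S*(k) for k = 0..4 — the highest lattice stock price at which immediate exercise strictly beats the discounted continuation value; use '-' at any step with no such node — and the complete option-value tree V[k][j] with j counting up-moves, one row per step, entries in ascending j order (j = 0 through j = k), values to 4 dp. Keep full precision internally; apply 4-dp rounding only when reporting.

price = 3.5215
boundary = - - - 97.9631 85.1395
tree:
3.5215
6.6334 0.9364
12.1678 2.0495 0.0000
21.4869 4.4856 0.0000 0.0000
34.3105 9.8174 0.0000 0.0000 0.0000
45.4554 21.4869 0.0000 0.0000 0.0000 0.0000

Δt=0.34460, u=1.15062, d=0.86910, q=0.53420, disc=e^(-rΔt)=0.98089
k=5 terminal: V=max(K-S,0) → 45.4554 21.4869 0.0000 0.0000 0.0000 0.0000
k=4: j=0 S=85.1395 intr=34.3105 cont=32.0275 V=34.3105[EX]; j=1 S=112.7181 intr=6.7319 cont=9.8174 V=9.8174[hold]; j=2 S=149.2300 intr=0.0000 cont=0.0000 V=0.0000[hold]; j=3 S=197.5689 intr=0.0000 cont=0.0000 V=0.0000[hold]; j=4 S=261.5658 intr=0.0000 cont=0.0000 V=0.0000[hold]  S*(4)=85.1395
k=3: j=0 S=97.9631 intr=21.4869 cont=20.8207 V=21.4869[EX]; j=1 S=129.6955 intr=0.0000 cont=4.4856 V=4.4856[hold]; j=2 S=171.7067 intr=0.0000 cont=0.0000 V=0.0000[hold]; j=3 S=227.3264 intr=0.0000 cont=0.0000 V=0.0000[hold]  S*(3)=97.9631
k=2: j=0 S=112.7181 intr=6.7319 cont=12.1678 V=12.1678[hold]; j=1 S=149.2300 intr=0.0000 cont=2.0495 V=2.0495[hold]; j=2 S=197.5689 intr=0.0000 cont=0.0000 V=0.0000[hold]  S*(2)=-
k=1: j=0 S=129.6955 intr=0.0000 cont=6.6334 V=6.6334[hold]; j=1 S=171.7067 intr=0.0000 cont=0.9364 V=0.9364[hold]  S*(1)=-
k=0: j=0 S=149.2300 intr=0.0000 cont=3.5215 V=3.5215[hold]  S*(0)=-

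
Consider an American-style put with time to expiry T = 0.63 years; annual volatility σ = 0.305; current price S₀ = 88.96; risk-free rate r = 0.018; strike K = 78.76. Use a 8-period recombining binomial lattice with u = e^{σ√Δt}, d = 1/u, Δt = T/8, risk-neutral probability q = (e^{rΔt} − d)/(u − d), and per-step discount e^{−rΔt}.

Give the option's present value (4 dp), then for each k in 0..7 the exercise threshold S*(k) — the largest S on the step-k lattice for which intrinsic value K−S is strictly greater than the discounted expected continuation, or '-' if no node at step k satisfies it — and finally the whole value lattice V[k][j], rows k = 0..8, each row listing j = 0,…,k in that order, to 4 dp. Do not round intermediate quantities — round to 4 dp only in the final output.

params: Δt=0.07875 u=1.08936 d=0.91797 q=0.48689 e^(-rΔt)=0.99858
t_8 payoffs: 33.9037 25.5288 15.5903 3.7961 0.0000 0.0000 0.0000 0.0000 0.0000
t_7: node(7,0) S=48.8646 payoff=29.8954 vs cont=29.7838 → 29.8954 [stop]  node(7,1) S=57.9879 payoff=20.7721 vs cont=20.6605 → 20.7721 [stop]  node(7,2) S=68.8146 payoff=9.9454 vs cont=9.8339 → 9.9454 [stop]  node(7,3) S=81.6626 payoff=0.0000 vs cont=1.9451 → 1.9451 [wait]  node(7,4) S=96.9095 payoff=0.0000 vs cont=0.0000 → 0.0000 [wait]  node(7,5) S=115.0030 payoff=0.0000 vs cont=0.0000 → 0.0000 [wait]  node(7,6) S=136.4747 payoff=0.0000 vs cont=0.0000 → 0.0000 [wait]  node(7,7) S=161.9552 payoff=0.0000 vs cont=0.0000 → 0.0000 [wait]  ⇒ S*(7)=68.8146
t_6: node(6,0) S=53.2312 payoff=25.5288 vs cont=25.4173 → 25.5288 [stop]  node(6,1) S=63.1697 payoff=15.5903 vs cont=15.4787 → 15.5903 [stop]  node(6,2) S=74.9639 payoff=3.7961 vs cont=6.0415 → 6.0415 [wait]  node(6,3) S=88.9600 payoff=0.0000 vs cont=0.9966 → 0.9966 [wait]  node(6,4) S=105.5693 payoff=0.0000 vs cont=0.0000 → 0.0000 [wait]  node(6,5) S=125.2797 payoff=0.0000 vs cont=0.0000 → 0.0000 [wait]  node(6,6) S=148.6700 payoff=0.0000 vs cont=0.0000 → 0.0000 [wait]  ⇒ S*(6)=63.1697
t_5: node(5,0) S=57.9879 payoff=20.7721 vs cont=20.6605 → 20.7721 [stop]  node(5,1) S=68.8146 payoff=9.9454 vs cont=10.9256 → 10.9256 [wait]  node(5,2) S=81.6626 payoff=0.0000 vs cont=3.5801 → 3.5801 [wait]  node(5,3) S=96.9095 payoff=0.0000 vs cont=0.5106 → 0.5106 [wait]  node(5,4) S=115.0030 payoff=0.0000 vs cont=0.0000 → 0.0000 [wait]  node(5,5) S=136.4747 payoff=0.0000 vs cont=0.0000 → 0.0000 [wait]  ⇒ S*(5)=57.9879
t_4: node(4,0) S=63.1697 payoff=15.5903 vs cont=15.9553 → 15.9553 [wait]  node(4,1) S=74.9639 payoff=3.7961 vs cont=7.3387 → 7.3387 [wait]  node(4,2) S=88.9600 payoff=0.0000 vs cont=2.0827 → 2.0827 [wait]  node(4,3) S=105.5693 payoff=0.0000 vs cont=0.2616 → 0.2616 [wait]  node(4,4) S=125.2797 payoff=0.0000 vs cont=0.0000 → 0.0000 [wait]  ⇒ S*(4)=-
t_3: node(3,0) S=68.8146 payoff=9.9454 vs cont=11.7433 → 11.7433 [wait]  node(3,1) S=81.6626 payoff=0.0000 vs cont=4.7728 → 4.7728 [wait]  node(3,2) S=96.9095 payoff=0.0000 vs cont=1.1943 → 1.1943 [wait]  node(3,3) S=115.0030 payoff=0.0000 vs cont=0.1341 → 0.1341 [wait]  ⇒ S*(3)=-
t_2: node(2,0) S=74.9639 payoff=3.7961 vs cont=8.3376 → 8.3376 [wait]  node(2,1) S=88.9600 payoff=0.0000 vs cont=3.0262 → 3.0262 [wait]  node(2,2) S=105.5693 payoff=0.0000 vs cont=0.6771 → 0.6771 [wait]  ⇒ S*(2)=-
t_1: node(1,0) S=81.6626 payoff=0.0000 vs cont=5.7434 → 5.7434 [wait]  node(1,1) S=96.9095 payoff=0.0000 vs cont=1.8798 → 1.8798 [wait]  ⇒ S*(1)=-
t_0: node(0,0) S=88.9600 payoff=0.0000 vs cont=3.8568 → 3.8568 [wait]  ⇒ S*(0)=-

price = 3.8568
boundary = - - - - - 57.9879 63.1697 68.8146
tree:
3.8568
5.7434 1.8798
8.3376 3.0262 0.6771
11.7433 4.7728 1.1943 0.1341
15.9553 7.3387 2.0827 0.2616 0.0000
20.7721 10.9256 3.5801 0.5106 0.0000 0.0000
25.5288 15.5903 6.0415 0.9966 0.0000 0.0000 0.0000
29.8954 20.7721 9.9454 1.9451 0.0000 0.0000 0.0000 0.0000
33.9037 25.5288 15.5903 3.7961 0.0000 0.0000 0.0000 0.0000 0.0000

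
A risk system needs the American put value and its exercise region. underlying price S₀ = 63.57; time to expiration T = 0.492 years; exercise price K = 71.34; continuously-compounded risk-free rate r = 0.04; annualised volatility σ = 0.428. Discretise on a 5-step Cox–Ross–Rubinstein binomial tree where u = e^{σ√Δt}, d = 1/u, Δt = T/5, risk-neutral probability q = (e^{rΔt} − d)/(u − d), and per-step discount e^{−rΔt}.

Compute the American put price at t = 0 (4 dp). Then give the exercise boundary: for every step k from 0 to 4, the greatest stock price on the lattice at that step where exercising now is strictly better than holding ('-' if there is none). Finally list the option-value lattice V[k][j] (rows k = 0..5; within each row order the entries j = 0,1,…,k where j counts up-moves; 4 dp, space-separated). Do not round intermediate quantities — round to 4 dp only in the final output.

price = 11.6071
boundary = - - 48.6001 55.5833 48.6001
tree:
11.6071
16.6221 6.2938
22.7399 10.1606 2.1753
28.8458 15.7567 4.2089 0.0000
34.1846 22.7399 8.1436 0.0000 0.0000
38.8527 28.8458 15.7567 0.0000 0.0000 0.0000

params: Δt=0.09840 u=1.14369 d=0.87436 q=0.48113 e^(-rΔt)=0.99607
t_5 payoffs: 38.8527 28.8458 15.7567 0.0000 0.0000 0.0000
t_4: node(4,0) S=37.1554 payoff=34.1846 vs cont=33.9044 → 34.1846 [stop]  node(4,1) S=48.6001 payoff=22.7399 vs cont=22.4597 → 22.7399 [stop]  node(4,2) S=63.5700 payoff=7.7700 vs cont=8.1436 → 8.1436 [wait]  node(4,3) S=83.1510 payoff=0.0000 vs cont=0.0000 → 0.0000 [wait]  node(4,4) S=108.7634 payoff=0.0000 vs cont=0.0000 → 0.0000 [wait]  ⇒ S*(4)=48.6001
t_3: node(3,0) S=42.4942 payoff=28.8458 vs cont=28.5656 → 28.8458 [stop]  node(3,1) S=55.5833 payoff=15.7567 vs cont=15.6555 → 15.7567 [stop]  node(3,2) S=72.7043 payoff=0.0000 vs cont=4.2089 → 4.2089 [wait]  node(3,3) S=95.0988 payoff=0.0000 vs cont=0.0000 → 0.0000 [wait]  ⇒ S*(3)=55.5833
t_2: node(2,0) S=48.6001 payoff=22.7399 vs cont=22.4597 → 22.7399 [stop]  node(2,1) S=63.5700 payoff=7.7700 vs cont=10.1606 → 10.1606 [wait]  node(2,2) S=83.1510 payoff=0.0000 vs cont=2.1753 → 2.1753 [wait]  ⇒ S*(2)=48.6001
t_1: node(1,0) S=55.5833 payoff=15.7567 vs cont=16.6221 → 16.6221 [wait]  node(1,1) S=72.7043 payoff=0.0000 vs cont=6.2938 → 6.2938 [wait]  ⇒ S*(1)=-
t_0: node(0,0) S=63.5700 payoff=7.7700 vs cont=11.6071 → 11.6071 [wait]  ⇒ S*(0)=-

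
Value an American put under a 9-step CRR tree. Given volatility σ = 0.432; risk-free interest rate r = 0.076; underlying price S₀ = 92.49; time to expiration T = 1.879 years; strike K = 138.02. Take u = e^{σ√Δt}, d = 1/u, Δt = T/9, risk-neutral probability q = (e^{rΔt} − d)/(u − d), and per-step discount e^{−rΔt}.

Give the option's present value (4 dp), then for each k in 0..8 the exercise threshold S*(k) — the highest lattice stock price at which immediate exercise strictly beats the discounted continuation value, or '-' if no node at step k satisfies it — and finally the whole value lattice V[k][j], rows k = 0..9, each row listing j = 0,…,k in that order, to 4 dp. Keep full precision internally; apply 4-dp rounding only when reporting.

params: Δt=0.20878 u=1.21822 d=0.82087 q=0.49106 e^(-rΔt)=0.98426
t_9 payoffs: 122.3682 114.7918 103.5479 86.8615 62.0977 25.3469 0.0000 0.0000 0.0000 0.0000
t_8: node(8,0) S=19.0674 payoff=118.9526 vs cont=116.7799 → 118.9526 [stop]  node(8,1) S=28.2971 payoff=109.7229 vs cont=107.5502 → 109.7229 [stop]  node(8,2) S=41.9945 payoff=96.0255 vs cont=93.8528 → 96.0255 [stop]  node(8,3) S=62.3223 payoff=75.6977 vs cont=73.5250 → 75.6977 [stop]  node(8,4) S=92.4900 payoff=45.5300 vs cont=43.3573 → 45.5300 [stop]  node(8,5) S=137.2606 payoff=0.7594 vs cont=12.6969 → 12.6969 [wait]  node(8,6) S=203.7028 payoff=0.0000 vs cont=0.0000 → 0.0000 [wait]  node(8,7) S=302.3068 payoff=0.0000 vs cont=0.0000 → 0.0000 [wait]  node(8,8) S=448.6411 payoff=0.0000 vs cont=0.0000 → 0.0000 [wait]  ⇒ S*(8)=92.4900
t_7: node(7,0) S=23.2282 payoff=114.7918 vs cont=112.6191 → 114.7918 [stop]  node(7,1) S=34.4721 payoff=103.5479 vs cont=101.3753 → 103.5479 [stop]  node(7,2) S=51.1585 payoff=86.8615 vs cont=84.6888 → 86.8615 [stop]  node(7,3) S=75.9223 payoff=62.0977 vs cont=59.9250 → 62.0977 [stop]  node(7,4) S=112.6731 payoff=25.3469 vs cont=28.9440 → 28.9440 [wait]  node(7,5) S=167.2135 payoff=0.0000 vs cont=6.3602 → 6.3602 [wait]  node(7,6) S=248.1547 payoff=0.0000 vs cont=0.0000 → 0.0000 [wait]  node(7,7) S=368.2761 payoff=0.0000 vs cont=0.0000 → 0.0000 [wait]  ⇒ S*(7)=75.9223
t_6: node(6,0) S=28.2971 payoff=109.7229 vs cont=107.5502 → 109.7229 [stop]  node(6,1) S=41.9945 payoff=96.0255 vs cont=93.8528 → 96.0255 [stop]  node(6,2) S=62.3223 payoff=75.6977 vs cont=73.5250 → 75.6977 [stop]  node(6,3) S=92.4900 payoff=45.5300 vs cont=45.0959 → 45.5300 [stop]  node(6,4) S=137.2606 payoff=0.7594 vs cont=17.5729 → 17.5729 [wait]  node(6,5) S=203.7028 payoff=0.0000 vs cont=3.1860 → 3.1860 [wait]  node(6,6) S=302.3068 payoff=0.0000 vs cont=0.0000 → 0.0000 [wait]  ⇒ S*(6)=92.4900
t_5: node(5,0) S=34.4721 payoff=103.5479 vs cont=101.3753 → 103.5479 [stop]  node(5,1) S=51.1585 payoff=86.8615 vs cont=84.6888 → 86.8615 [stop]  node(5,2) S=75.9223 payoff=62.0977 vs cont=59.9250 → 62.0977 [stop]  node(5,3) S=112.6731 payoff=25.3469 vs cont=31.3007 → 31.3007 [wait]  node(5,4) S=167.2135 payoff=0.0000 vs cont=10.3426 → 10.3426 [wait]  node(5,5) S=248.1547 payoff=0.0000 vs cont=1.5959 → 1.5959 [wait]  ⇒ S*(5)=75.9223
t_4: node(4,0) S=41.9945 payoff=96.0255 vs cont=93.8528 → 96.0255 [stop]  node(4,1) S=62.3223 payoff=75.6977 vs cont=73.5250 → 75.6977 [stop]  node(4,2) S=92.4900 payoff=45.5300 vs cont=46.2350 → 46.2350 [wait]  node(4,3) S=137.2606 payoff=0.7594 vs cont=20.6782 → 20.6782 [wait]  node(4,4) S=203.7028 payoff=0.0000 vs cont=5.9522 → 5.9522 [wait]  ⇒ S*(4)=62.3223
t_3: node(3,0) S=51.1585 payoff=86.8615 vs cont=84.6888 → 86.8615 [stop]  node(3,1) S=75.9223 payoff=62.0977 vs cont=60.2658 → 62.0977 [stop]  node(3,2) S=112.6731 payoff=25.3469 vs cont=33.1547 → 33.1547 [wait]  node(3,3) S=167.2135 payoff=0.0000 vs cont=13.2352 → 13.2352 [wait]  ⇒ S*(3)=75.9223
t_2: node(2,0) S=62.3223 payoff=75.6977 vs cont=73.5250 → 75.6977 [stop]  node(2,1) S=92.4900 payoff=45.5300 vs cont=47.1311 → 47.1311 [wait]  node(2,2) S=137.2606 payoff=0.7594 vs cont=23.0050 → 23.0050 [wait]  ⇒ S*(2)=62.3223
t_1: node(1,0) S=75.9223 payoff=62.0977 vs cont=60.6989 → 62.0977 [stop]  node(1,1) S=112.6731 payoff=25.3469 vs cont=34.7282 → 34.7282 [wait]  ⇒ S*(1)=75.9223
t_0: node(0,0) S=92.4900 payoff=45.5300 vs cont=47.8916 → 47.8916 [wait]  ⇒ S*(0)=-

price = 47.8916
boundary = - 75.9223 62.3223 75.9223 62.3223 75.9223 92.4900 75.9223 92.4900
tree:
47.8916
62.0977 34.7282
75.6977 47.1311 23.0050
86.8615 62.0977 33.1547 13.2352
96.0255 75.6977 46.2350 20.6782 5.9522
103.5479 86.8615 62.0977 31.3007 10.3426 1.5959
109.7229 96.0255 75.6977 45.5300 17.5729 3.1860 0.0000
114.7918 103.5479 86.8615 62.0977 28.9440 6.3602 0.0000 0.0000
118.9526 109.7229 96.0255 75.6977 45.5300 12.6969 0.0000 0.0000 0.0000
122.3682 114.7918 103.5479 86.8615 62.0977 25.3469 0.0000 0.0000 0.0000 0.0000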